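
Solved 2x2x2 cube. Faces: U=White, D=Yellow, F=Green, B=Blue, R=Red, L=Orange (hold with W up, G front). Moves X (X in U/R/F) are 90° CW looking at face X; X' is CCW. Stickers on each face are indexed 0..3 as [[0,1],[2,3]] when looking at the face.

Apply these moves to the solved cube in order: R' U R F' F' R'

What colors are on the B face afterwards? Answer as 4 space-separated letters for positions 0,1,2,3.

After move 1 (R'): R=RRRR U=WBWB F=GWGW D=YGYG B=YBYB
After move 2 (U): U=WWBB F=RRGW R=YBRR B=OOYB L=GWOO
After move 3 (R): R=RYRB U=WRBW F=RGGG D=YYYO B=BOWB
After move 4 (F'): F=GGRG U=WRRR R=YYYB D=WOYO L=GWOB
After move 5 (F'): F=GGGR U=WRYY R=OYWB D=WBYO L=GROR
After move 6 (R'): R=YBOW U=WWYB F=GRGY D=WGYR B=OOBB
Query: B face = OOBB

Answer: O O B B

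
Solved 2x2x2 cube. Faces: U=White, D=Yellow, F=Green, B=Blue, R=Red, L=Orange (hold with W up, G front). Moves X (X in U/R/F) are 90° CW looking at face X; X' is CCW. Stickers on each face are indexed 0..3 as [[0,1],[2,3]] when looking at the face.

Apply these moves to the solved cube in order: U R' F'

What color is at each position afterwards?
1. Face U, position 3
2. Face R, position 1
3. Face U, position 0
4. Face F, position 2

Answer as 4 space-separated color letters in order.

Answer: B R W R

Derivation:
After move 1 (U): U=WWWW F=RRGG R=BBRR B=OOBB L=GGOO
After move 2 (R'): R=BRBR U=WBWO F=RWGW D=YRYG B=YOYB
After move 3 (F'): F=WWRG U=WBBB R=RRYR D=GOYG L=GOOW
Query 1: U[3] = B
Query 2: R[1] = R
Query 3: U[0] = W
Query 4: F[2] = R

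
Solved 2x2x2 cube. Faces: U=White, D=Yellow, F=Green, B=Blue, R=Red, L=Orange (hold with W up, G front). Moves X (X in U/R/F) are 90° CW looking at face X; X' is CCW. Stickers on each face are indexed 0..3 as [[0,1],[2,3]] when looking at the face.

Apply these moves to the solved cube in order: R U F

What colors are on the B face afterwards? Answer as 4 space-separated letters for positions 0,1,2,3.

Answer: O O W B

Derivation:
After move 1 (R): R=RRRR U=WGWG F=GYGY D=YBYB B=WBWB
After move 2 (U): U=WWGG F=RRGY R=WBRR B=OOWB L=GYOO
After move 3 (F): F=GRYR U=WWOY R=GBGR D=RWYB L=GYOB
Query: B face = OOWB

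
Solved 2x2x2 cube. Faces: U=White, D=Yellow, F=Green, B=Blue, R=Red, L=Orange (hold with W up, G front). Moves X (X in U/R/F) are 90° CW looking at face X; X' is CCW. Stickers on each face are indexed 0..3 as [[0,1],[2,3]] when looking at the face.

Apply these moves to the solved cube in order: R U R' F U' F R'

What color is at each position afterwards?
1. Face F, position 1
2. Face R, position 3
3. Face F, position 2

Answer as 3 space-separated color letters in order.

Answer: Y O W

Derivation:
After move 1 (R): R=RRRR U=WGWG F=GYGY D=YBYB B=WBWB
After move 2 (U): U=WWGG F=RRGY R=WBRR B=OOWB L=GYOO
After move 3 (R'): R=BRWR U=WWGO F=RWGG D=YRYY B=BOBB
After move 4 (F): F=GRGW U=WWOY R=GROR D=WBYY L=GYOR
After move 5 (U'): U=WYWO F=GYGW R=GROR B=GRBB L=BOOR
After move 6 (F): F=GGWY U=WYRO R=WROR D=OGYY L=BWOB
After move 7 (R'): R=RRWO U=WBRG F=GYWO D=OGYY B=YRGB
Query 1: F[1] = Y
Query 2: R[3] = O
Query 3: F[2] = W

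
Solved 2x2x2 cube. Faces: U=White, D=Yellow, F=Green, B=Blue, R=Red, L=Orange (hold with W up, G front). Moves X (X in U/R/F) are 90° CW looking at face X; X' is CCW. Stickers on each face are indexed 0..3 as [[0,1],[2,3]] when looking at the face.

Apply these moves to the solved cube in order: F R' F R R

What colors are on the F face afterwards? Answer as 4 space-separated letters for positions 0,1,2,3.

After move 1 (F): F=GGGG U=WWOO R=WRWR D=RRYY L=OYOY
After move 2 (R'): R=RRWW U=WBOB F=GWGO D=RGYG B=YBRB
After move 3 (F): F=GGOW U=WBYY R=ORBW D=WRYG L=OROG
After move 4 (R): R=BOWR U=WGYW F=GROG D=WRYY B=YBBB
After move 5 (R): R=WBRO U=WRYG F=GROY D=WBYY B=WBGB
Query: F face = GROY

Answer: G R O Y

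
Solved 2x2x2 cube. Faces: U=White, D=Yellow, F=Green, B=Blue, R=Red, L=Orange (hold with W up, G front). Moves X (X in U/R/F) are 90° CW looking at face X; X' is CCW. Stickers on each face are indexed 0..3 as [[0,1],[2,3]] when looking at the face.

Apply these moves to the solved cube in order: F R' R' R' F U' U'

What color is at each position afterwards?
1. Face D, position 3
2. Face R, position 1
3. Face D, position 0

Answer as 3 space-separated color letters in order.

After move 1 (F): F=GGGG U=WWOO R=WRWR D=RRYY L=OYOY
After move 2 (R'): R=RRWW U=WBOB F=GWGO D=RGYG B=YBRB
After move 3 (R'): R=RWRW U=WROY F=GBGB D=RWYO B=GBGB
After move 4 (R'): R=WWRR U=WGOG F=GRGY D=RBYB B=OBWB
After move 5 (F): F=GGYR U=WGYY R=OWGR D=RWYB L=OROB
After move 6 (U'): U=GYWY F=ORYR R=GGGR B=OWWB L=OBOB
After move 7 (U'): U=YYGW F=OBYR R=ORGR B=GGWB L=OWOB
Query 1: D[3] = B
Query 2: R[1] = R
Query 3: D[0] = R

Answer: B R R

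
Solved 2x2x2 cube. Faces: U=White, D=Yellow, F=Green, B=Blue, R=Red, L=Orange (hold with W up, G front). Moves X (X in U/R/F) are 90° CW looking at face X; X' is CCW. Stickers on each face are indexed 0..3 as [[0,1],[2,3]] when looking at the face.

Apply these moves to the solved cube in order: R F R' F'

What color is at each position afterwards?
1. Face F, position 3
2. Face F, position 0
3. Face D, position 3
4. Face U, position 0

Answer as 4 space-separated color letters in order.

After move 1 (R): R=RRRR U=WGWG F=GYGY D=YBYB B=WBWB
After move 2 (F): F=GGYY U=WGOO R=WRGR D=RRYB L=OYOB
After move 3 (R'): R=RRWG U=WWOW F=GGYO D=RGYY B=BBRB
After move 4 (F'): F=GOGY U=WWRW R=GRRG D=YBYY L=OWOO
Query 1: F[3] = Y
Query 2: F[0] = G
Query 3: D[3] = Y
Query 4: U[0] = W

Answer: Y G Y W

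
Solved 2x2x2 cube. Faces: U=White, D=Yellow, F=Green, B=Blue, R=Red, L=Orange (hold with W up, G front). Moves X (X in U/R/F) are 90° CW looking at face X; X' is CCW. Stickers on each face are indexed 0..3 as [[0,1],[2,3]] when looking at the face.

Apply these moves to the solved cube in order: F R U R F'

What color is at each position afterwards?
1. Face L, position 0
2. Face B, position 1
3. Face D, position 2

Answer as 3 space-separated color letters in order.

After move 1 (F): F=GGGG U=WWOO R=WRWR D=RRYY L=OYOY
After move 2 (R): R=WWRR U=WGOG F=GRGY D=RBYB B=OBWB
After move 3 (U): U=OWGG F=WWGY R=OBRR B=OYWB L=GROY
After move 4 (R): R=RORB U=OWGY F=WBGB D=RWYO B=GYWB
After move 5 (F'): F=BBWG U=OWRR R=WORB D=RYYO L=GYOG
Query 1: L[0] = G
Query 2: B[1] = Y
Query 3: D[2] = Y

Answer: G Y Y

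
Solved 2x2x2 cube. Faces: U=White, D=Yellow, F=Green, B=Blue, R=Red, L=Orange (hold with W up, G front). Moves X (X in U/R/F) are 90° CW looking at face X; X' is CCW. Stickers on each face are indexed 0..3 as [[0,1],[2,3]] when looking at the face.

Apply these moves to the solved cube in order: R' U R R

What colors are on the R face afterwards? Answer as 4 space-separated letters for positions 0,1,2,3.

After move 1 (R'): R=RRRR U=WBWB F=GWGW D=YGYG B=YBYB
After move 2 (U): U=WWBB F=RRGW R=YBRR B=OOYB L=GWOO
After move 3 (R): R=RYRB U=WRBW F=RGGG D=YYYO B=BOWB
After move 4 (R): R=RRBY U=WGBG F=RYGO D=YWYB B=WORB
Query: R face = RRBY

Answer: R R B Y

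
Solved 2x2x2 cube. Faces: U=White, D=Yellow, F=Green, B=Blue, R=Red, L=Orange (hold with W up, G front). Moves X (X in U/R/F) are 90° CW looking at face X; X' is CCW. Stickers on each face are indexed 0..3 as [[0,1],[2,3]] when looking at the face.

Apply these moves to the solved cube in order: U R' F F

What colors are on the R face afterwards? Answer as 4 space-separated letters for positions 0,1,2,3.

Answer: O R G R

Derivation:
After move 1 (U): U=WWWW F=RRGG R=BBRR B=OOBB L=GGOO
After move 2 (R'): R=BRBR U=WBWO F=RWGW D=YRYG B=YOYB
After move 3 (F): F=GRWW U=WBOG R=WROR D=BBYG L=GYOR
After move 4 (F): F=WGWR U=WBRY R=ORGR D=OWYG L=GBOB
Query: R face = ORGR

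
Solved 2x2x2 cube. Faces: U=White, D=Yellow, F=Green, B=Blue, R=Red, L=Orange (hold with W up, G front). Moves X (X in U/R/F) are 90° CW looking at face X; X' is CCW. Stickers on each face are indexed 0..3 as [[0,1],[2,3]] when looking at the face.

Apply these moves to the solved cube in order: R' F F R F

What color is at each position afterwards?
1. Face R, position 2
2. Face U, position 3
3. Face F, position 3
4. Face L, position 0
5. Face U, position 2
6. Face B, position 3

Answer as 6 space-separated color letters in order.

Answer: G R W O R B

Derivation:
After move 1 (R'): R=RRRR U=WBWB F=GWGW D=YGYG B=YBYB
After move 2 (F): F=GGWW U=WBOO R=WRBR D=RRYG L=OYOG
After move 3 (F): F=WGWG U=WBGY R=OROR D=BWYG L=OROR
After move 4 (R): R=OORR U=WGGG F=WWWG D=BYYY B=YBBB
After move 5 (F): F=WWGW U=WGRR R=GOGR D=ROYY L=OBOY
Query 1: R[2] = G
Query 2: U[3] = R
Query 3: F[3] = W
Query 4: L[0] = O
Query 5: U[2] = R
Query 6: B[3] = B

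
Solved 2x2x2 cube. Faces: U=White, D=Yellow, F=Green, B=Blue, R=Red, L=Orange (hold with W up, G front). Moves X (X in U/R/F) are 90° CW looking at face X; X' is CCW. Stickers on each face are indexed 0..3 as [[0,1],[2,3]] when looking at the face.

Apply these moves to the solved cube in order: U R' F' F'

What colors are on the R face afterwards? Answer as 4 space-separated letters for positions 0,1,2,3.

After move 1 (U): U=WWWW F=RRGG R=BBRR B=OOBB L=GGOO
After move 2 (R'): R=BRBR U=WBWO F=RWGW D=YRYG B=YOYB
After move 3 (F'): F=WWRG U=WBBB R=RRYR D=GOYG L=GOOW
After move 4 (F'): F=WGWR U=WBRY R=ORGR D=OWYG L=GBOB
Query: R face = ORGR

Answer: O R G R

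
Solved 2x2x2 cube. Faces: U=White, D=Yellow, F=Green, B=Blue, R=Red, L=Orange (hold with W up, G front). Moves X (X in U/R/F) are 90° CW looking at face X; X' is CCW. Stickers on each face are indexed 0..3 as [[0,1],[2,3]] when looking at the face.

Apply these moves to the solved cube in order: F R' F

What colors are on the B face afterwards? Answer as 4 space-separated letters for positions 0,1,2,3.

After move 1 (F): F=GGGG U=WWOO R=WRWR D=RRYY L=OYOY
After move 2 (R'): R=RRWW U=WBOB F=GWGO D=RGYG B=YBRB
After move 3 (F): F=GGOW U=WBYY R=ORBW D=WRYG L=OROG
Query: B face = YBRB

Answer: Y B R B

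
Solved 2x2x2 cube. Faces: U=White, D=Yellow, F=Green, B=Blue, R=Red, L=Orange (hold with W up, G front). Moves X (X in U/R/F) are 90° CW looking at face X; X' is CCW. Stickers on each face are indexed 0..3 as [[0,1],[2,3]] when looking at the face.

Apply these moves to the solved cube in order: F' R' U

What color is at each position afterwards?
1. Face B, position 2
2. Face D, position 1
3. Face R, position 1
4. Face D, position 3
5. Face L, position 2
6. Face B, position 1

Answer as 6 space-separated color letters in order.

After move 1 (F'): F=GGGG U=WWRR R=YRYR D=OOYY L=OWOW
After move 2 (R'): R=RRYY U=WBRB F=GWGR D=OGYG B=YBOB
After move 3 (U): U=RWBB F=RRGR R=YBYY B=OWOB L=GWOW
Query 1: B[2] = O
Query 2: D[1] = G
Query 3: R[1] = B
Query 4: D[3] = G
Query 5: L[2] = O
Query 6: B[1] = W

Answer: O G B G O W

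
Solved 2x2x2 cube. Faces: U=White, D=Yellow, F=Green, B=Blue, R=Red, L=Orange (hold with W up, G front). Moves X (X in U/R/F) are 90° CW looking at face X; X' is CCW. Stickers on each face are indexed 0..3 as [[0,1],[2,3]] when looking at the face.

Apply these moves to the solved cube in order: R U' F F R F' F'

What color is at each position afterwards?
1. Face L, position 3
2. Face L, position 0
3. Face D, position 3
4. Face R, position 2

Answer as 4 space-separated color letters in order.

After move 1 (R): R=RRRR U=WGWG F=GYGY D=YBYB B=WBWB
After move 2 (U'): U=GGWW F=OOGY R=GYRR B=RRWB L=WBOO
After move 3 (F): F=GOYO U=GGOB R=WYWR D=RGYB L=WYOB
After move 4 (F): F=YGOO U=GGBY R=OYBR D=WWYB L=WROG
After move 5 (R): R=BORY U=GGBO F=YWOB D=WWYR B=YRGB
After move 6 (F'): F=WBYO U=GGBR R=WOWY D=RGYR L=WOOB
After move 7 (F'): F=BOWY U=GGWW R=GORY D=OBYR L=WROB
Query 1: L[3] = B
Query 2: L[0] = W
Query 3: D[3] = R
Query 4: R[2] = R

Answer: B W R R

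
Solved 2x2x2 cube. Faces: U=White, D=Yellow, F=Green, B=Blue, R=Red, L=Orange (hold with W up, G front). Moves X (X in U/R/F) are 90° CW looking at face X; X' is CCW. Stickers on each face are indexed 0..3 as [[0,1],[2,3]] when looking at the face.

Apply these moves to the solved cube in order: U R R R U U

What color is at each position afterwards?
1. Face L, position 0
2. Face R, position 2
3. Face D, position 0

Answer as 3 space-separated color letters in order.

After move 1 (U): U=WWWW F=RRGG R=BBRR B=OOBB L=GGOO
After move 2 (R): R=RBRB U=WRWG F=RYGY D=YBYO B=WOWB
After move 3 (R): R=RRBB U=WYWY F=RBGO D=YWYW B=GORB
After move 4 (R): R=BRBR U=WBWO F=RWGW D=YRYG B=YOYB
After move 5 (U): U=WWOB F=BRGW R=YOBR B=GGYB L=RWOO
After move 6 (U): U=OWBW F=YOGW R=GGBR B=RWYB L=BROO
Query 1: L[0] = B
Query 2: R[2] = B
Query 3: D[0] = Y

Answer: B B Y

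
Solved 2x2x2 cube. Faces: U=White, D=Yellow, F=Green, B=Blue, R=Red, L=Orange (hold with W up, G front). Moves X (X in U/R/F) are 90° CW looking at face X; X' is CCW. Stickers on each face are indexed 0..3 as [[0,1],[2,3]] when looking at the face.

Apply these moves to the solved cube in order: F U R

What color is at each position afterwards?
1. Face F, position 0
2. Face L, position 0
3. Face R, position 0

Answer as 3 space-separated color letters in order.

Answer: W G W

Derivation:
After move 1 (F): F=GGGG U=WWOO R=WRWR D=RRYY L=OYOY
After move 2 (U): U=OWOW F=WRGG R=BBWR B=OYBB L=GGOY
After move 3 (R): R=WBRB U=OROG F=WRGY D=RBYO B=WYWB
Query 1: F[0] = W
Query 2: L[0] = G
Query 3: R[0] = W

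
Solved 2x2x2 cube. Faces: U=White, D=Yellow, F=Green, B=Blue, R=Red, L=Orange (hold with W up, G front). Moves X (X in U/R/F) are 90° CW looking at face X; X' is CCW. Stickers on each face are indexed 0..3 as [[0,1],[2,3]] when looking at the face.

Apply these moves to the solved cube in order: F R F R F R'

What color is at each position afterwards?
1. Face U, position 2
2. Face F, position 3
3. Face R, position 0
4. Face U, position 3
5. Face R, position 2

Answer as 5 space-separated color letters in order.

Answer: B R O Y Y

Derivation:
After move 1 (F): F=GGGG U=WWOO R=WRWR D=RRYY L=OYOY
After move 2 (R): R=WWRR U=WGOG F=GRGY D=RBYB B=OBWB
After move 3 (F): F=GGYR U=WGYY R=OWGR D=RWYB L=OROB
After move 4 (R): R=GORW U=WGYR F=GWYB D=RWYO B=YBGB
After move 5 (F): F=YGBW U=WGBR R=YORW D=RGYO L=OROW
After move 6 (R'): R=OWYR U=WGBY F=YGBR D=RGYW B=OBGB
Query 1: U[2] = B
Query 2: F[3] = R
Query 3: R[0] = O
Query 4: U[3] = Y
Query 5: R[2] = Y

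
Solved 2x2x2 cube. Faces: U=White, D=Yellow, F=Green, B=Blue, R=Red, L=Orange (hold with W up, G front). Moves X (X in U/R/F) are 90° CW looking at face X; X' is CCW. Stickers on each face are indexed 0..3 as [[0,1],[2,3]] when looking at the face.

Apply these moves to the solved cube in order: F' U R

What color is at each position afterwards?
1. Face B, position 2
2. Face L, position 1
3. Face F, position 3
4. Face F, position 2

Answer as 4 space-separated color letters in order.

After move 1 (F'): F=GGGG U=WWRR R=YRYR D=OOYY L=OWOW
After move 2 (U): U=RWRW F=YRGG R=BBYR B=OWBB L=GGOW
After move 3 (R): R=YBRB U=RRRG F=YOGY D=OBYO B=WWWB
Query 1: B[2] = W
Query 2: L[1] = G
Query 3: F[3] = Y
Query 4: F[2] = G

Answer: W G Y G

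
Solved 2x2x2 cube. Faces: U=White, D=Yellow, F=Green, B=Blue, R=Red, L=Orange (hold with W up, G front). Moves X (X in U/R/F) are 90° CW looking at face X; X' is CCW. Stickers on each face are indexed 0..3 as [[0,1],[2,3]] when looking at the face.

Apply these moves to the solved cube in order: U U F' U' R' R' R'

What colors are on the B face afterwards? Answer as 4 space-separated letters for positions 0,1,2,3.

After move 1 (U): U=WWWW F=RRGG R=BBRR B=OOBB L=GGOO
After move 2 (U): U=WWWW F=BBGG R=OORR B=GGBB L=RROO
After move 3 (F'): F=BGBG U=WWOR R=YOYR D=ROYY L=RWOW
After move 4 (U'): U=WRWO F=RWBG R=BGYR B=YOBB L=GGOW
After move 5 (R'): R=GRBY U=WBWY F=RRBO D=RWYG B=YOOB
After move 6 (R'): R=RYGB U=WOWY F=RBBY D=RRYO B=GOWB
After move 7 (R'): R=YBRG U=WWWG F=ROBY D=RBYY B=OORB
Query: B face = OORB

Answer: O O R B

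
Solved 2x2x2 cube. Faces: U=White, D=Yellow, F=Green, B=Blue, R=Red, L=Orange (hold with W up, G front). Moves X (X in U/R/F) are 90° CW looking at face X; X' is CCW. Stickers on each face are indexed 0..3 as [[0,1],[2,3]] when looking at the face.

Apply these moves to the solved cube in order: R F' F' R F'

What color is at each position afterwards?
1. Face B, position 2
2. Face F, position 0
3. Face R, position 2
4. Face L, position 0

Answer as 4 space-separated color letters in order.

Answer: G W G O

Derivation:
After move 1 (R): R=RRRR U=WGWG F=GYGY D=YBYB B=WBWB
After move 2 (F'): F=YYGG U=WGRR R=BRYR D=OOYB L=OGOW
After move 3 (F'): F=YGYG U=WGBY R=OROR D=GWYB L=OROR
After move 4 (R): R=OORR U=WGBG F=YWYB D=GWYW B=YBGB
After move 5 (F'): F=WBYY U=WGOR R=WOGR D=RRYW L=OGOB
Query 1: B[2] = G
Query 2: F[0] = W
Query 3: R[2] = G
Query 4: L[0] = O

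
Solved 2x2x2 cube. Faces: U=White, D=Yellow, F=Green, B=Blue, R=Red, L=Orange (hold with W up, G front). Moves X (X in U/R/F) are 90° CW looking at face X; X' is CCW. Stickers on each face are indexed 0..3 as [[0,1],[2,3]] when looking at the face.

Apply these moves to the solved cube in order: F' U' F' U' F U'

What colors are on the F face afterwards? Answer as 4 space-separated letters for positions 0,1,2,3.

Answer: Y B G R

Derivation:
After move 1 (F'): F=GGGG U=WWRR R=YRYR D=OOYY L=OWOW
After move 2 (U'): U=WRWR F=OWGG R=GGYR B=YRBB L=BBOW
After move 3 (F'): F=WGOG U=WRGY R=OGOR D=BWYY L=BROW
After move 4 (U'): U=RYWG F=BROG R=WGOR B=OGBB L=YROW
After move 5 (F): F=OBGR U=RYWR R=WGGR D=OWYY L=YBOW
After move 6 (U'): U=YRRW F=YBGR R=OBGR B=WGBB L=OGOW
Query: F face = YBGR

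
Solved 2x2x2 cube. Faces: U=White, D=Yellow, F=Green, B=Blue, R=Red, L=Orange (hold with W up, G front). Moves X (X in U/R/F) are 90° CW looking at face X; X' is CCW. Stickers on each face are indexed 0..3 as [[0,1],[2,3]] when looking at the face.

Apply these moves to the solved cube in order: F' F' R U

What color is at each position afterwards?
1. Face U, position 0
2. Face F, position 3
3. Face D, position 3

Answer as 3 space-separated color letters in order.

Answer: Y Y B

Derivation:
After move 1 (F'): F=GGGG U=WWRR R=YRYR D=OOYY L=OWOW
After move 2 (F'): F=GGGG U=WWYY R=OROR D=WWYY L=OROR
After move 3 (R): R=OORR U=WGYG F=GWGY D=WBYB B=YBWB
After move 4 (U): U=YWGG F=OOGY R=YBRR B=ORWB L=GWOR
Query 1: U[0] = Y
Query 2: F[3] = Y
Query 3: D[3] = B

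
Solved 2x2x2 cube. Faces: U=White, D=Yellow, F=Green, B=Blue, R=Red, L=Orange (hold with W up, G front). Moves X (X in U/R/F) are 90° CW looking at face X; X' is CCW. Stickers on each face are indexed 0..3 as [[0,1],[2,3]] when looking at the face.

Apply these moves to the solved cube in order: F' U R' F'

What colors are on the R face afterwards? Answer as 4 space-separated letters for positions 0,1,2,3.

Answer: R R O Y

Derivation:
After move 1 (F'): F=GGGG U=WWRR R=YRYR D=OOYY L=OWOW
After move 2 (U): U=RWRW F=YRGG R=BBYR B=OWBB L=GGOW
After move 3 (R'): R=BRBY U=RBRO F=YWGW D=ORYG B=YWOB
After move 4 (F'): F=WWYG U=RBBB R=RROY D=GWYG L=GOOR
Query: R face = RROY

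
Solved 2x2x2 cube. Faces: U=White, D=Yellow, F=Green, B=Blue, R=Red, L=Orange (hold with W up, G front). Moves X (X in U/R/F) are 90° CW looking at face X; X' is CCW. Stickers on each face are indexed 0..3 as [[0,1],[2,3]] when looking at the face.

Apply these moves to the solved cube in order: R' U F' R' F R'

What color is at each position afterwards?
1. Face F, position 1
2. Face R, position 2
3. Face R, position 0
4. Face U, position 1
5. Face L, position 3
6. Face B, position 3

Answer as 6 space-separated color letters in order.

After move 1 (R'): R=RRRR U=WBWB F=GWGW D=YGYG B=YBYB
After move 2 (U): U=WWBB F=RRGW R=YBRR B=OOYB L=GWOO
After move 3 (F'): F=RWRG U=WWYR R=GBYR D=WOYG L=GBOB
After move 4 (R'): R=BRGY U=WYYO F=RWRR D=WWYG B=GOOB
After move 5 (F): F=RRRW U=WYBB R=YROY D=GBYG L=GWOW
After move 6 (R'): R=RYYO U=WOBG F=RYRB D=GRYW B=GOBB
Query 1: F[1] = Y
Query 2: R[2] = Y
Query 3: R[0] = R
Query 4: U[1] = O
Query 5: L[3] = W
Query 6: B[3] = B

Answer: Y Y R O W B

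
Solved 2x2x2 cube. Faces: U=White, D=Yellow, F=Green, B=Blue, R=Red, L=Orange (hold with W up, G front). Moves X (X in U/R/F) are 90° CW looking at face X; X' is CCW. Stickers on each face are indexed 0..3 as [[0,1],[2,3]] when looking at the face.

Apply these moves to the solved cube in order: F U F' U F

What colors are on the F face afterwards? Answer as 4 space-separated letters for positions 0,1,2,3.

After move 1 (F): F=GGGG U=WWOO R=WRWR D=RRYY L=OYOY
After move 2 (U): U=OWOW F=WRGG R=BBWR B=OYBB L=GGOY
After move 3 (F'): F=RGWG U=OWBW R=RBRR D=GYYY L=GWOO
After move 4 (U): U=BOWW F=RBWG R=OYRR B=GWBB L=RGOO
After move 5 (F): F=WRGB U=BOOG R=WYWR D=ROYY L=RGOY
Query: F face = WRGB

Answer: W R G B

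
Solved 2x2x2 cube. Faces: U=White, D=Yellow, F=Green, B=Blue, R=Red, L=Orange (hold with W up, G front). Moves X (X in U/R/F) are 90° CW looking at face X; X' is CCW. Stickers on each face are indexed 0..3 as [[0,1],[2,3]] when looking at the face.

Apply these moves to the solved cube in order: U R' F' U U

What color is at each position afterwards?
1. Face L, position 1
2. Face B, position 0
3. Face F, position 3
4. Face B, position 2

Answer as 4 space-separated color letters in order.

Answer: R W G Y

Derivation:
After move 1 (U): U=WWWW F=RRGG R=BBRR B=OOBB L=GGOO
After move 2 (R'): R=BRBR U=WBWO F=RWGW D=YRYG B=YOYB
After move 3 (F'): F=WWRG U=WBBB R=RRYR D=GOYG L=GOOW
After move 4 (U): U=BWBB F=RRRG R=YOYR B=GOYB L=WWOW
After move 5 (U): U=BBBW F=YORG R=GOYR B=WWYB L=RROW
Query 1: L[1] = R
Query 2: B[0] = W
Query 3: F[3] = G
Query 4: B[2] = Y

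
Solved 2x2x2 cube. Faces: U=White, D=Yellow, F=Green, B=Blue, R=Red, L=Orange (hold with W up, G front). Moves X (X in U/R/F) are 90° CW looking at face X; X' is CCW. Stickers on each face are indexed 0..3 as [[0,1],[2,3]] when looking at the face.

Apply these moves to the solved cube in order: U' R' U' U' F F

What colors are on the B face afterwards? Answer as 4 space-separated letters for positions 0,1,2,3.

Answer: O W Y B

Derivation:
After move 1 (U'): U=WWWW F=OOGG R=GGRR B=RRBB L=BBOO
After move 2 (R'): R=GRGR U=WBWR F=OWGW D=YOYG B=YRYB
After move 3 (U'): U=BRWW F=BBGW R=OWGR B=GRYB L=YROO
After move 4 (U'): U=RWBW F=YRGW R=BBGR B=OWYB L=GROO
After move 5 (F): F=GYWR U=RWOR R=BBWR D=GBYG L=GYOO
After move 6 (F): F=WGRY U=RWOY R=OBRR D=WBYG L=GGOB
Query: B face = OWYB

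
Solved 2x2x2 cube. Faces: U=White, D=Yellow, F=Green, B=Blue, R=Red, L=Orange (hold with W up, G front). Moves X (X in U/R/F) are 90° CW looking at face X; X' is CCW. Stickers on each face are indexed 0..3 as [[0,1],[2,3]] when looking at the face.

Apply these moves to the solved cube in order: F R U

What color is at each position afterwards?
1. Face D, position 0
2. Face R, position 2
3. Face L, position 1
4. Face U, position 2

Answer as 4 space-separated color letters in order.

After move 1 (F): F=GGGG U=WWOO R=WRWR D=RRYY L=OYOY
After move 2 (R): R=WWRR U=WGOG F=GRGY D=RBYB B=OBWB
After move 3 (U): U=OWGG F=WWGY R=OBRR B=OYWB L=GROY
Query 1: D[0] = R
Query 2: R[2] = R
Query 3: L[1] = R
Query 4: U[2] = G

Answer: R R R G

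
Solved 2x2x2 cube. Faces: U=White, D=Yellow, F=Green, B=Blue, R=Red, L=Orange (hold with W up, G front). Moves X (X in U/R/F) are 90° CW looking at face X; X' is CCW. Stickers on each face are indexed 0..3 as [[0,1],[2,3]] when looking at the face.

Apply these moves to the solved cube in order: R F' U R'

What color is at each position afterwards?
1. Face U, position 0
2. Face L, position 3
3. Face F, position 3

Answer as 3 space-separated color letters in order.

After move 1 (R): R=RRRR U=WGWG F=GYGY D=YBYB B=WBWB
After move 2 (F'): F=YYGG U=WGRR R=BRYR D=OOYB L=OGOW
After move 3 (U): U=RWRG F=BRGG R=WBYR B=OGWB L=YYOW
After move 4 (R'): R=BRWY U=RWRO F=BWGG D=ORYG B=BGOB
Query 1: U[0] = R
Query 2: L[3] = W
Query 3: F[3] = G

Answer: R W G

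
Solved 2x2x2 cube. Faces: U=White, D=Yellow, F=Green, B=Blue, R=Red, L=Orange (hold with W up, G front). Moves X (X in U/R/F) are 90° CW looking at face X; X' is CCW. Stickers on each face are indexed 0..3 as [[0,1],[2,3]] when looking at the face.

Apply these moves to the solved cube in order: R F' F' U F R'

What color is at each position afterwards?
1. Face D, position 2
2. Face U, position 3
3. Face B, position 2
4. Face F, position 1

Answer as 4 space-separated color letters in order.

Answer: Y O W W

Derivation:
After move 1 (R): R=RRRR U=WGWG F=GYGY D=YBYB B=WBWB
After move 2 (F'): F=YYGG U=WGRR R=BRYR D=OOYB L=OGOW
After move 3 (F'): F=YGYG U=WGBY R=OROR D=GWYB L=OROR
After move 4 (U): U=BWYG F=ORYG R=WBOR B=ORWB L=YGOR
After move 5 (F): F=YOGR U=BWRG R=YBGR D=OWYB L=YGOW
After move 6 (R'): R=BRYG U=BWRO F=YWGG D=OOYR B=BRWB
Query 1: D[2] = Y
Query 2: U[3] = O
Query 3: B[2] = W
Query 4: F[1] = W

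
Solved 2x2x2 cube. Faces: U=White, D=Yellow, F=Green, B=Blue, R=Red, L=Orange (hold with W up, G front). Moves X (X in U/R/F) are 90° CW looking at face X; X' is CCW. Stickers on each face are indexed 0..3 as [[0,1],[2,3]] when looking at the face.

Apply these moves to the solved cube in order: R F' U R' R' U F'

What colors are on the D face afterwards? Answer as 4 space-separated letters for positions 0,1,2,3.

After move 1 (R): R=RRRR U=WGWG F=GYGY D=YBYB B=WBWB
After move 2 (F'): F=YYGG U=WGRR R=BRYR D=OOYB L=OGOW
After move 3 (U): U=RWRG F=BRGG R=WBYR B=OGWB L=YYOW
After move 4 (R'): R=BRWY U=RWRO F=BWGG D=ORYG B=BGOB
After move 5 (R'): R=RYBW U=RORB F=BWGO D=OWYG B=GGRB
After move 6 (U): U=RRBO F=RYGO R=GGBW B=YYRB L=BWOW
After move 7 (F'): F=YORG U=RRGB R=WGOW D=WWYG L=BOOB
Query: D face = WWYG

Answer: W W Y G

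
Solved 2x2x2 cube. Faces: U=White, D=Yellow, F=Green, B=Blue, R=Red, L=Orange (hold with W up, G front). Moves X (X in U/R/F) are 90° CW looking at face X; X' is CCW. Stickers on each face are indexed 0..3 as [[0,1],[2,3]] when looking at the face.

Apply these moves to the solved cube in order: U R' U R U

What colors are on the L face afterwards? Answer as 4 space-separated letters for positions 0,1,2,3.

Answer: B R O O

Derivation:
After move 1 (U): U=WWWW F=RRGG R=BBRR B=OOBB L=GGOO
After move 2 (R'): R=BRBR U=WBWO F=RWGW D=YRYG B=YOYB
After move 3 (U): U=WWOB F=BRGW R=YOBR B=GGYB L=RWOO
After move 4 (R): R=BYRO U=WROW F=BRGG D=YYYG B=BGWB
After move 5 (U): U=OWWR F=BYGG R=BGRO B=RWWB L=BROO
Query: L face = BROO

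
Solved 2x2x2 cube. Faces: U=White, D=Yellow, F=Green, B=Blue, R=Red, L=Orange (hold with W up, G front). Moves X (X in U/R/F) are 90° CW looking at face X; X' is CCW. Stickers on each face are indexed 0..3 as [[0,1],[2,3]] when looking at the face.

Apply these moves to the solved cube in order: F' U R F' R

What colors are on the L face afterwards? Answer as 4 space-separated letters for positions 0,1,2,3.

After move 1 (F'): F=GGGG U=WWRR R=YRYR D=OOYY L=OWOW
After move 2 (U): U=RWRW F=YRGG R=BBYR B=OWBB L=GGOW
After move 3 (R): R=YBRB U=RRRG F=YOGY D=OBYO B=WWWB
After move 4 (F'): F=OYYG U=RRYR R=BBOB D=GWYO L=GGOR
After move 5 (R): R=OBBB U=RYYG F=OWYO D=GWYW B=RWRB
Query: L face = GGOR

Answer: G G O R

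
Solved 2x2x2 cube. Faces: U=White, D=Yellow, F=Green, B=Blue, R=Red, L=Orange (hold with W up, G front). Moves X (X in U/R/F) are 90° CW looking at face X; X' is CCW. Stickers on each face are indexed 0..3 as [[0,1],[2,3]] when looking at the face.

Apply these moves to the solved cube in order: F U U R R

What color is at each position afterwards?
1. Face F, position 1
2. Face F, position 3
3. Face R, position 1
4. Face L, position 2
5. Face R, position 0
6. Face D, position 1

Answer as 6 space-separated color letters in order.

After move 1 (F): F=GGGG U=WWOO R=WRWR D=RRYY L=OYOY
After move 2 (U): U=OWOW F=WRGG R=BBWR B=OYBB L=GGOY
After move 3 (U): U=OOWW F=BBGG R=OYWR B=GGBB L=WROY
After move 4 (R): R=WORY U=OBWG F=BRGY D=RBYG B=WGOB
After move 5 (R): R=RWYO U=ORWY F=BBGG D=ROYW B=GGBB
Query 1: F[1] = B
Query 2: F[3] = G
Query 3: R[1] = W
Query 4: L[2] = O
Query 5: R[0] = R
Query 6: D[1] = O

Answer: B G W O R O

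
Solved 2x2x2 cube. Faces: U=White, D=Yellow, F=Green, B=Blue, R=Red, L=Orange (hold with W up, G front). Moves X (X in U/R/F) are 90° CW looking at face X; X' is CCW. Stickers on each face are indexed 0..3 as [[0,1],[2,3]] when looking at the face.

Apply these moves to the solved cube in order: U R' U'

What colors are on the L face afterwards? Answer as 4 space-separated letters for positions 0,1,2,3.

After move 1 (U): U=WWWW F=RRGG R=BBRR B=OOBB L=GGOO
After move 2 (R'): R=BRBR U=WBWO F=RWGW D=YRYG B=YOYB
After move 3 (U'): U=BOWW F=GGGW R=RWBR B=BRYB L=YOOO
Query: L face = YOOO

Answer: Y O O O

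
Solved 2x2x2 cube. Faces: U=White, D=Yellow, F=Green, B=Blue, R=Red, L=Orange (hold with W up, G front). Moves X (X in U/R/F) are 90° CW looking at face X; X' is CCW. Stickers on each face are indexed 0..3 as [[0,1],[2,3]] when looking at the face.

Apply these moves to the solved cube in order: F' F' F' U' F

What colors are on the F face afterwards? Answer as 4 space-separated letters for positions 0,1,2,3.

After move 1 (F'): F=GGGG U=WWRR R=YRYR D=OOYY L=OWOW
After move 2 (F'): F=GGGG U=WWYY R=OROR D=WWYY L=OROR
After move 3 (F'): F=GGGG U=WWOO R=WRWR D=RRYY L=OYOY
After move 4 (U'): U=WOWO F=OYGG R=GGWR B=WRBB L=BBOY
After move 5 (F): F=GOGY U=WOYB R=WGOR D=WGYY L=BROR
Query: F face = GOGY

Answer: G O G Y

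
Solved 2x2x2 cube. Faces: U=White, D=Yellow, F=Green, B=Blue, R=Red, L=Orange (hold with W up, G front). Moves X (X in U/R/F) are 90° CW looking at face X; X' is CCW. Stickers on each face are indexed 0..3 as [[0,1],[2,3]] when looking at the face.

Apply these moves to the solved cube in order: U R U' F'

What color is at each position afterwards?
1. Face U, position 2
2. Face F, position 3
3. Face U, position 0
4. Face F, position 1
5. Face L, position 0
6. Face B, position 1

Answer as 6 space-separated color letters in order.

Answer: R G R Y W B

Derivation:
After move 1 (U): U=WWWW F=RRGG R=BBRR B=OOBB L=GGOO
After move 2 (R): R=RBRB U=WRWG F=RYGY D=YBYO B=WOWB
After move 3 (U'): U=RGWW F=GGGY R=RYRB B=RBWB L=WOOO
After move 4 (F'): F=GYGG U=RGRR R=BYYB D=OOYO L=WWOW
Query 1: U[2] = R
Query 2: F[3] = G
Query 3: U[0] = R
Query 4: F[1] = Y
Query 5: L[0] = W
Query 6: B[1] = B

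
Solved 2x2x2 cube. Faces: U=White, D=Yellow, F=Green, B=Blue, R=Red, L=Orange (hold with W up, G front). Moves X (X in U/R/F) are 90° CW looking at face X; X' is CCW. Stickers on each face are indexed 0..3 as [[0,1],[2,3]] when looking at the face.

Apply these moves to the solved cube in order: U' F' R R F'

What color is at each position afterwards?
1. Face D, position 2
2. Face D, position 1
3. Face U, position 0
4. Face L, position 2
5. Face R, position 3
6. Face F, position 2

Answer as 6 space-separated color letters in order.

Answer: Y W W O Y O

Derivation:
After move 1 (U'): U=WWWW F=OOGG R=GGRR B=RRBB L=BBOO
After move 2 (F'): F=OGOG U=WWGR R=YGYR D=BOYY L=BWOW
After move 3 (R): R=YYRG U=WGGG F=OOOY D=BBYR B=RRWB
After move 4 (R): R=RYGY U=WOGY F=OBOR D=BWYR B=GRGB
After move 5 (F'): F=BROO U=WORG R=WYBY D=WWYR L=BYOG
Query 1: D[2] = Y
Query 2: D[1] = W
Query 3: U[0] = W
Query 4: L[2] = O
Query 5: R[3] = Y
Query 6: F[2] = O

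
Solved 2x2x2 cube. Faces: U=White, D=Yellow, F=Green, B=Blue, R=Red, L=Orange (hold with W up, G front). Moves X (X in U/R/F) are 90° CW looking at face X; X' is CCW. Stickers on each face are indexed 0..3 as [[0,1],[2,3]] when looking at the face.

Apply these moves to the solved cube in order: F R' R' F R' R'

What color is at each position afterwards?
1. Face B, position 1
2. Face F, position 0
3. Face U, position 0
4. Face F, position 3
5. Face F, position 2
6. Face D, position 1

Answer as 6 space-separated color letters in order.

After move 1 (F): F=GGGG U=WWOO R=WRWR D=RRYY L=OYOY
After move 2 (R'): R=RRWW U=WBOB F=GWGO D=RGYG B=YBRB
After move 3 (R'): R=RWRW U=WROY F=GBGB D=RWYO B=GBGB
After move 4 (F): F=GGBB U=WRYY R=OWYW D=RRYO L=OROW
After move 5 (R'): R=WWOY U=WGYG F=GRBY D=RGYB B=OBRB
After move 6 (R'): R=WYWO U=WRYO F=GGBG D=RRYY B=BBGB
Query 1: B[1] = B
Query 2: F[0] = G
Query 3: U[0] = W
Query 4: F[3] = G
Query 5: F[2] = B
Query 6: D[1] = R

Answer: B G W G B R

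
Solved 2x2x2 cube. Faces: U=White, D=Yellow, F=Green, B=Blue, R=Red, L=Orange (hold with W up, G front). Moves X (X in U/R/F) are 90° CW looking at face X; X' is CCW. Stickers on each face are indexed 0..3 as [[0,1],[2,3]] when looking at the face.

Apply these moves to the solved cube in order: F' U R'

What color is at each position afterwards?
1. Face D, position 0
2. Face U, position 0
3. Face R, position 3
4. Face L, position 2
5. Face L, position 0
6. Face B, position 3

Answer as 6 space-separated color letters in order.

Answer: O R Y O G B

Derivation:
After move 1 (F'): F=GGGG U=WWRR R=YRYR D=OOYY L=OWOW
After move 2 (U): U=RWRW F=YRGG R=BBYR B=OWBB L=GGOW
After move 3 (R'): R=BRBY U=RBRO F=YWGW D=ORYG B=YWOB
Query 1: D[0] = O
Query 2: U[0] = R
Query 3: R[3] = Y
Query 4: L[2] = O
Query 5: L[0] = G
Query 6: B[3] = B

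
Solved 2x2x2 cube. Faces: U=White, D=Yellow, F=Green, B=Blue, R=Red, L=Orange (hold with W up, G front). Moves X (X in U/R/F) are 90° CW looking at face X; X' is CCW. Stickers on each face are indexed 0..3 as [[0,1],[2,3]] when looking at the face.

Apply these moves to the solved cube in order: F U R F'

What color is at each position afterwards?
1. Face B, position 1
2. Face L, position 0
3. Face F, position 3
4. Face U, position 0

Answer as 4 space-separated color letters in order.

After move 1 (F): F=GGGG U=WWOO R=WRWR D=RRYY L=OYOY
After move 2 (U): U=OWOW F=WRGG R=BBWR B=OYBB L=GGOY
After move 3 (R): R=WBRB U=OROG F=WRGY D=RBYO B=WYWB
After move 4 (F'): F=RYWG U=ORWR R=BBRB D=GYYO L=GGOO
Query 1: B[1] = Y
Query 2: L[0] = G
Query 3: F[3] = G
Query 4: U[0] = O

Answer: Y G G O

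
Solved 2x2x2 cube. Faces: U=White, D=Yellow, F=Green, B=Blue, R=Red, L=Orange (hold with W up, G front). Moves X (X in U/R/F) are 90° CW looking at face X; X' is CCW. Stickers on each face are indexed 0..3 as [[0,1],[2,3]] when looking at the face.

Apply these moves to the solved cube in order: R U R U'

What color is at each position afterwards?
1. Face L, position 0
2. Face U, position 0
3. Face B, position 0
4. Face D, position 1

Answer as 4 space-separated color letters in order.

Answer: G R R W

Derivation:
After move 1 (R): R=RRRR U=WGWG F=GYGY D=YBYB B=WBWB
After move 2 (U): U=WWGG F=RRGY R=WBRR B=OOWB L=GYOO
After move 3 (R): R=RWRB U=WRGY F=RBGB D=YWYO B=GOWB
After move 4 (U'): U=RYWG F=GYGB R=RBRB B=RWWB L=GOOO
Query 1: L[0] = G
Query 2: U[0] = R
Query 3: B[0] = R
Query 4: D[1] = W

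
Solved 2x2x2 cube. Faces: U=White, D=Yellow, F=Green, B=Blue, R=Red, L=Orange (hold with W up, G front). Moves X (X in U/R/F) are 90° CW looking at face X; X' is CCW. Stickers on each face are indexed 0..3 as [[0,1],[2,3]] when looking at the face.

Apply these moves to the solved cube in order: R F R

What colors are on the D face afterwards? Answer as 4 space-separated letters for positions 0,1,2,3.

Answer: R W Y W

Derivation:
After move 1 (R): R=RRRR U=WGWG F=GYGY D=YBYB B=WBWB
After move 2 (F): F=GGYY U=WGOO R=WRGR D=RRYB L=OYOB
After move 3 (R): R=GWRR U=WGOY F=GRYB D=RWYW B=OBGB
Query: D face = RWYW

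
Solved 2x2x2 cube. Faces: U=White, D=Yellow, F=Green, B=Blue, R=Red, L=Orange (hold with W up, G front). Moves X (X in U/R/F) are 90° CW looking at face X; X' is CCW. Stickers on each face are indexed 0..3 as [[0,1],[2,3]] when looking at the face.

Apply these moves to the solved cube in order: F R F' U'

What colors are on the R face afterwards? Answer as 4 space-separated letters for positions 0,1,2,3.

Answer: R Y R R

Derivation:
After move 1 (F): F=GGGG U=WWOO R=WRWR D=RRYY L=OYOY
After move 2 (R): R=WWRR U=WGOG F=GRGY D=RBYB B=OBWB
After move 3 (F'): F=RYGG U=WGWR R=BWRR D=YYYB L=OGOO
After move 4 (U'): U=GRWW F=OGGG R=RYRR B=BWWB L=OBOO
Query: R face = RYRR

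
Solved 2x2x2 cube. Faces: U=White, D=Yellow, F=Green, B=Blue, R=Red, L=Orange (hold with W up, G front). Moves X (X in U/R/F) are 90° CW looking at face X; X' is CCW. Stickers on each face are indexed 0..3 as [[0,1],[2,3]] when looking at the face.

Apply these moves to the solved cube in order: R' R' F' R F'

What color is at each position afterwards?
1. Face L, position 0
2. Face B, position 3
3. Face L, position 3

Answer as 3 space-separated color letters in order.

After move 1 (R'): R=RRRR U=WBWB F=GWGW D=YGYG B=YBYB
After move 2 (R'): R=RRRR U=WYWY F=GBGB D=YWYW B=GBGB
After move 3 (F'): F=BBGG U=WYRR R=WRYR D=OOYW L=OYOW
After move 4 (R): R=YWRR U=WBRG F=BOGW D=OGYG B=RBYB
After move 5 (F'): F=OWBG U=WBYR R=GWOR D=YWYG L=OGOR
Query 1: L[0] = O
Query 2: B[3] = B
Query 3: L[3] = R

Answer: O B R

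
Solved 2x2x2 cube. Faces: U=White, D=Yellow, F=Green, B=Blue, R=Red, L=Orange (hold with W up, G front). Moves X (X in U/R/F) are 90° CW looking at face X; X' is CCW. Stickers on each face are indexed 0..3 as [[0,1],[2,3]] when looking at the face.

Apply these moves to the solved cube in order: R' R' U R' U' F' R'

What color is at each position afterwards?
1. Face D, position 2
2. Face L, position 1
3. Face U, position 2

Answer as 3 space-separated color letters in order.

After move 1 (R'): R=RRRR U=WBWB F=GWGW D=YGYG B=YBYB
After move 2 (R'): R=RRRR U=WYWY F=GBGB D=YWYW B=GBGB
After move 3 (U): U=WWYY F=RRGB R=GBRR B=OOGB L=GBOO
After move 4 (R'): R=BRGR U=WGYO F=RWGY D=YRYB B=WOWB
After move 5 (U'): U=GOWY F=GBGY R=RWGR B=BRWB L=WOOO
After move 6 (F'): F=BYGG U=GORG R=RWYR D=OOYB L=WYOW
After move 7 (R'): R=WRRY U=GWRB F=BOGG D=OYYG B=BROB
Query 1: D[2] = Y
Query 2: L[1] = Y
Query 3: U[2] = R

Answer: Y Y R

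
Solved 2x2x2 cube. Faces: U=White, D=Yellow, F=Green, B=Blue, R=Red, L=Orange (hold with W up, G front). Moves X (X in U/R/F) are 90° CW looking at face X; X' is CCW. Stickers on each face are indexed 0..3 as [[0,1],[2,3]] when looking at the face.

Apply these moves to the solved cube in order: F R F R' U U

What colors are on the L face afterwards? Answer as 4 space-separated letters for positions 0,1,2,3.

Answer: W R O B

Derivation:
After move 1 (F): F=GGGG U=WWOO R=WRWR D=RRYY L=OYOY
After move 2 (R): R=WWRR U=WGOG F=GRGY D=RBYB B=OBWB
After move 3 (F): F=GGYR U=WGYY R=OWGR D=RWYB L=OROB
After move 4 (R'): R=WROG U=WWYO F=GGYY D=RGYR B=BBWB
After move 5 (U): U=YWOW F=WRYY R=BBOG B=ORWB L=GGOB
After move 6 (U): U=OYWW F=BBYY R=OROG B=GGWB L=WROB
Query: L face = WROB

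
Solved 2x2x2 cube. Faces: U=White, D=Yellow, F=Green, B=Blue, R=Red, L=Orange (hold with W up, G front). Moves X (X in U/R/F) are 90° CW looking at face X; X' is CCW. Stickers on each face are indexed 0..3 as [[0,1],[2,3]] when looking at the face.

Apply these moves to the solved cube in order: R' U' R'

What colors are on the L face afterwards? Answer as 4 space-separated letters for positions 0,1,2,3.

After move 1 (R'): R=RRRR U=WBWB F=GWGW D=YGYG B=YBYB
After move 2 (U'): U=BBWW F=OOGW R=GWRR B=RRYB L=YBOO
After move 3 (R'): R=WRGR U=BYWR F=OBGW D=YOYW B=GRGB
Query: L face = YBOO

Answer: Y B O O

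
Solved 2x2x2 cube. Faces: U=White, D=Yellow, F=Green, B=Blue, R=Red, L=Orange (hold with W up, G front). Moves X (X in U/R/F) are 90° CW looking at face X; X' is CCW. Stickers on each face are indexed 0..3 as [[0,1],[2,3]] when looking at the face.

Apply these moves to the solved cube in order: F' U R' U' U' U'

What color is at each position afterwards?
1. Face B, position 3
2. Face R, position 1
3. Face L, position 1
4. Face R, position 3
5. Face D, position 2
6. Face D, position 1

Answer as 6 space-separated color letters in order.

Answer: B W W Y Y R

Derivation:
After move 1 (F'): F=GGGG U=WWRR R=YRYR D=OOYY L=OWOW
After move 2 (U): U=RWRW F=YRGG R=BBYR B=OWBB L=GGOW
After move 3 (R'): R=BRBY U=RBRO F=YWGW D=ORYG B=YWOB
After move 4 (U'): U=BORR F=GGGW R=YWBY B=BROB L=YWOW
After move 5 (U'): U=ORBR F=YWGW R=GGBY B=YWOB L=BROW
After move 6 (U'): U=RROB F=BRGW R=YWBY B=GGOB L=YWOW
Query 1: B[3] = B
Query 2: R[1] = W
Query 3: L[1] = W
Query 4: R[3] = Y
Query 5: D[2] = Y
Query 6: D[1] = R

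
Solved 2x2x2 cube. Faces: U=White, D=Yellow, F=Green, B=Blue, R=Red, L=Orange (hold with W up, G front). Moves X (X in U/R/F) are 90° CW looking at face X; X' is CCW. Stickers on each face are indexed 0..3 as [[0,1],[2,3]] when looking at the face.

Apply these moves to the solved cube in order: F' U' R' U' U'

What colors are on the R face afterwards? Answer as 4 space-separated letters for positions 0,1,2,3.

After move 1 (F'): F=GGGG U=WWRR R=YRYR D=OOYY L=OWOW
After move 2 (U'): U=WRWR F=OWGG R=GGYR B=YRBB L=BBOW
After move 3 (R'): R=GRGY U=WBWY F=ORGR D=OWYG B=YROB
After move 4 (U'): U=BYWW F=BBGR R=ORGY B=GROB L=YROW
After move 5 (U'): U=YWBW F=YRGR R=BBGY B=OROB L=GROW
Query: R face = BBGY

Answer: B B G Y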